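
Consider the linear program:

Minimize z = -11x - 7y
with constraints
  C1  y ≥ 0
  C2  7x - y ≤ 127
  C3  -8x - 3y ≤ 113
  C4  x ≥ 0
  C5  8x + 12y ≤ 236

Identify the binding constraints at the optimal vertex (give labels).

C2 and C5

Corner points and z = -11x - 7y:
  (127/7, 0) → z = -1397/7
  (0, 0) → z = 0
  (440/23, 159/23) → z = -5953/23
  (0, 59/3) → z = -413/3

The minimum is at (440/23, 159/23). Substituting into each constraint, equality holds for C2 and C5; the remaining constraints have slack.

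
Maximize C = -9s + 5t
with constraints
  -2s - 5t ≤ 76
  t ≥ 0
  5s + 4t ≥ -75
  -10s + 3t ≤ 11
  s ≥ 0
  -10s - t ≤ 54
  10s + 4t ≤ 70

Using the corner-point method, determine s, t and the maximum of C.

s = 83/35, t = 81/7, maximum C = 1278/35

Vertices and C = -9s + 5t:
  (0, 0) → C = 0
  (7, 0) → C = -63
  (0, 11/3) → C = 55/3
  (83/35, 81/7) → C = 1278/35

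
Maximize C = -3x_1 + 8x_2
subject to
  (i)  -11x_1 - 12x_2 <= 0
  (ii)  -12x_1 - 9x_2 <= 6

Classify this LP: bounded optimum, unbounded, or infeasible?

unbounded

From the feasible point (-8/5, 22/15), moving in the direction (-9, 12) keeps every constraint satisfied while C increases without bound.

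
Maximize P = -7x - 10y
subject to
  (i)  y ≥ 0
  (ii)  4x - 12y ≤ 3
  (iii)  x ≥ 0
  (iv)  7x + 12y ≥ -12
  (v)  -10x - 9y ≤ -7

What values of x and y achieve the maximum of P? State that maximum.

x = 7/10, y = 0, maximum P = -49/10

Extreme points and P = -7x - 10y:
  (3/4, 0) → P = -21/4
  (7/10, 0) → P = -49/10
  (0, 7/9) → P = -70/9
The feasible region is unbounded (it extends along (3, 1), (0, 1)), but P strictly decreases along every unbounded feasible direction, so there is no improving ray and the maximum is attained at a vertex.

The optimum lies where y = 0 and -10x - 9y = -7.
Solving simultaneously gives x = 7/10, y = 0.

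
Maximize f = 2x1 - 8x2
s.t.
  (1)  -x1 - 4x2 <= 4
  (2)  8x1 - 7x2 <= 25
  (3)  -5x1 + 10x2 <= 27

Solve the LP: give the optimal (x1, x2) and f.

x1 = 24/13, x2 = -19/13, maximum f = 200/13

Extreme points and f = 2x1 - 8x2:
  (24/13, -19/13) → f = 200/13
  (-74/15, 7/30) → f = -176/15
  (439/45, 341/45) → f = -370/9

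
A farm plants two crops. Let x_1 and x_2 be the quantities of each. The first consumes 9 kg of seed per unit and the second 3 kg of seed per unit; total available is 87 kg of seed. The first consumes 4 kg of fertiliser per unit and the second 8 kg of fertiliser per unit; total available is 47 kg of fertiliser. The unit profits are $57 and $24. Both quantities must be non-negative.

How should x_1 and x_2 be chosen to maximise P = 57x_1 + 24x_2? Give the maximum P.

x_1 = 37/4, x_2 = 5/4, maximum P = 2229/4

Extreme points and P = 57x_1 + 24x_2:
  (0, 0) → P = 0
  (0, 47/8) → P = 141
  (29/3, 0) → P = 551
  (37/4, 5/4) → P = 2229/4

The optimum lies where 9x_1 + 3x_2 = 87 and 4x_1 + 8x_2 = 47.
Solving simultaneously gives x_1 = 37/4, x_2 = 5/4.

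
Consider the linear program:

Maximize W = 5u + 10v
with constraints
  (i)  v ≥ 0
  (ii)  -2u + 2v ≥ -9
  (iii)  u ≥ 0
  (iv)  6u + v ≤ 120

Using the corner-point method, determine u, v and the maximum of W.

u = 0, v = 120, maximum W = 1200

At the optimal vertex, u = 0 and 6u + v = 120.
Solving simultaneously gives u = 0, v = 120.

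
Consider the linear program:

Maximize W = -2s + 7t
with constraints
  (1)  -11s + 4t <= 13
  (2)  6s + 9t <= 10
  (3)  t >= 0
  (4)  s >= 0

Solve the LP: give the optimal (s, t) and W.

s = 0, t = 10/9, maximum W = 70/9

The binding constraints are 6s + 9t = 10 and s = 0.
Solving simultaneously gives s = 0, t = 10/9.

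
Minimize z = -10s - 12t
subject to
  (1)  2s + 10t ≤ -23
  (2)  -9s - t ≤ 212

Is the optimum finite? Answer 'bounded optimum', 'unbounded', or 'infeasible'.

unbounded

From the feasible point (-2097/88, 217/88), moving in the direction (10, -2) keeps every constraint satisfied while z decreases without bound.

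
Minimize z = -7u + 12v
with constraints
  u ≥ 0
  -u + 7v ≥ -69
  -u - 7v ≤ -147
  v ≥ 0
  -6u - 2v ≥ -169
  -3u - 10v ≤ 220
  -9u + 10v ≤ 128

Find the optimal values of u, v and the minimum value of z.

Corner points and z = -7u + 12v:
  (889/40, 713/40) → z = 2333/40
  (574/73, 1451/73) → z = 13394/73
  (239/13, 763/26) → z = 2905/13

u = 889/40, v = 713/40, minimum z = 2333/40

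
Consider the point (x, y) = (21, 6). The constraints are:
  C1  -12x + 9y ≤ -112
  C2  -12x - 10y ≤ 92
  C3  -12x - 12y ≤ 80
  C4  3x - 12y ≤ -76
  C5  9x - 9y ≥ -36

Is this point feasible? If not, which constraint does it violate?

Constraint C4: 3x - 12y = -9, which is not ≤ -76. All other constraints are satisfied.

not feasible — violates C4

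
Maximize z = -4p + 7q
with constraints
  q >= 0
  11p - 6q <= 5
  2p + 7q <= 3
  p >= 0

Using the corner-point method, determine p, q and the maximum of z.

Corner points and z = -4p + 7q:
  (5/11, 0) → z = -20/11
  (0, 0) → z = 0
  (53/89, 23/89) → z = -51/89
  (0, 3/7) → z = 3

The binding constraints are 2p + 7q = 3 and p = 0.
Solving simultaneously gives p = 0, q = 3/7.

p = 0, q = 3/7, maximum z = 3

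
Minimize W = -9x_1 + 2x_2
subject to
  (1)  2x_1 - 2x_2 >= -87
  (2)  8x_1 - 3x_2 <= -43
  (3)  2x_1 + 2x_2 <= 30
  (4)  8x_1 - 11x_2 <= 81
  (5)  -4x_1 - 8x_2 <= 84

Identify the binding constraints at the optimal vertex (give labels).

Feasible corners and W = -9x_1 + 2x_2:
  (-57/4, 117/4) → W = 747/4
  (-36, 15/2) → W = 339
  (2/11, 163/11) → W = 28
  (-149/19, -125/19) → W = 1091/19

The minimum is at (2/11, 163/11). Substituting into each constraint, equality holds for (2) and (3); the remaining constraints have slack.

(2) and (3)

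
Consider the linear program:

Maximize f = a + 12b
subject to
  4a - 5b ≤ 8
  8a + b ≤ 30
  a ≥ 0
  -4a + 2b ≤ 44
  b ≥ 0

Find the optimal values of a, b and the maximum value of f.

Corner points and f = a + 12b:
  (79/22, 14/11) → f = 415/22
  (2, 0) → f = 2
  (4/5, 118/5) → f = 284
  (0, 22) → f = 264
  (0, 0) → f = 0

a = 4/5, b = 118/5, maximum f = 284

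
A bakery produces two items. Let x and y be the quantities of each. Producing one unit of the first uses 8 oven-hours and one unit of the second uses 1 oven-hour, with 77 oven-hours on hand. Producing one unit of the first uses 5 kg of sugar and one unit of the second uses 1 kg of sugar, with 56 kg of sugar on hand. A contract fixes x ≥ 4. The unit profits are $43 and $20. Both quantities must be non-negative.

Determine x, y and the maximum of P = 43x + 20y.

x = 4, y = 36, maximum P = 892

Extreme points and P = 43x + 20y:
  (77/8, 0) → P = 3311/8
  (4, 0) → P = 172
  (7, 21) → P = 721
  (4, 36) → P = 892

The binding constraints are 5x + y = 56 and x = 4.
Solving simultaneously gives x = 4, y = 36.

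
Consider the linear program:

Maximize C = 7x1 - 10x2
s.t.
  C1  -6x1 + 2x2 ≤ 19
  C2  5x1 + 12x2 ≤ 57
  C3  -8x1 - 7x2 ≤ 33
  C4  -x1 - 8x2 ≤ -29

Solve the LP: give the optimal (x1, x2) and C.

x1 = 27/7, x2 = 22/7, maximum C = -31/7

Extreme points and C = 7x1 - 10x2:
  (-57/41, 437/82) → C = -2584/41
  (-47/25, 193/50) → C = -1294/25
  (27/7, 22/7) → C = -31/7

The binding constraints are 5x1 + 12x2 = 57 and -x1 - 8x2 = -29.
Solving simultaneously gives x1 = 27/7, x2 = 22/7.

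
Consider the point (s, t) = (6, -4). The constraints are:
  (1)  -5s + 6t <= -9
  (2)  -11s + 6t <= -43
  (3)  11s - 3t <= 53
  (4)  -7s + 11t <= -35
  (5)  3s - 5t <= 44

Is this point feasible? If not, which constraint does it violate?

Constraint (3): 11s - 3t = 78, which is not ≤ 53. All other constraints are satisfied.

not feasible — violates (3)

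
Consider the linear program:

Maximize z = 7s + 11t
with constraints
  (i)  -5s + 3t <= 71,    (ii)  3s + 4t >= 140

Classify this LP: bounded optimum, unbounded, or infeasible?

unbounded

From the feasible point (136/29, 913/29), moving in the direction (3, 5) keeps every constraint satisfied while z increases without bound.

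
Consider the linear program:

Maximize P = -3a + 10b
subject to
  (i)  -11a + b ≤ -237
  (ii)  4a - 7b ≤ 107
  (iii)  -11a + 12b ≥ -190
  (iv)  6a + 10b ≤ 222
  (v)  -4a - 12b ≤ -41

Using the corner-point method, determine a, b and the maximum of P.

a = 648/29, b = 255/29, maximum P = 606/29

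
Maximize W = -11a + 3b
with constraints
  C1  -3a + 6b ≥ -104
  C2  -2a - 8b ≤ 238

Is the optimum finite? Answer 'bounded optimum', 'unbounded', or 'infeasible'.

unbounded

From the feasible point (-149/9, -461/18), moving in the direction (-8, 2) keeps every constraint satisfied while W increases without bound.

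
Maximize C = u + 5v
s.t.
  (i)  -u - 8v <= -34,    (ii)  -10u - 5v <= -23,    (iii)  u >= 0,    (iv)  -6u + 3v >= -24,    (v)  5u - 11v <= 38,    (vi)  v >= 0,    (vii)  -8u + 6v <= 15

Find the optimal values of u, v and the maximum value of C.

Corner points and C = u + 5v:
  (98/17, 60/17) → C = 398/17
  (6/5, 41/10) → C = 217/10
  (63/4, 47/2) → C = 533/4

u = 63/4, v = 47/2, maximum C = 533/4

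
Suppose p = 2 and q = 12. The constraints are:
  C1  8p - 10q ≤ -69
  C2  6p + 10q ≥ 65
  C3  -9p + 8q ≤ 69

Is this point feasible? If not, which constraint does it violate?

Constraint C3: -9p + 8q = 78, which is not ≤ 69. All other constraints are satisfied.

not feasible — violates C3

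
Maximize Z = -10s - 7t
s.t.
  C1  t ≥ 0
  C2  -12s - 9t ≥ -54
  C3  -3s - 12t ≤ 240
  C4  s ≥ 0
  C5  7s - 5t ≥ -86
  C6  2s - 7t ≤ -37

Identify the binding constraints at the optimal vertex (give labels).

Vertices and Z = -10s - 7t:
  (0, 6) → Z = -42
  (15/34, 92/17) → Z = -719/17
  (0, 37/7) → Z = -37

The maximum is at (0, 37/7). Substituting into each constraint, equality holds for C4 and C6; the remaining constraints have slack.

C4 and C6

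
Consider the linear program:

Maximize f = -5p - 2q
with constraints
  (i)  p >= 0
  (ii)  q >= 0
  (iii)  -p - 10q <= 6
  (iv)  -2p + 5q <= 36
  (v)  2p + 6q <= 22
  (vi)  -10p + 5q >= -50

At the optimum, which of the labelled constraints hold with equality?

Feasible corners and f = -5p - 2q:
  (0, 0) → f = 0
  (0, 11/3) → f = -22/3
  (5, 0) → f = -25
  (41/7, 12/7) → f = -229/7

The maximum is at (0, 0). Substituting into each constraint, equality holds for (i) and (ii); the remaining constraints have slack.

(i) and (ii)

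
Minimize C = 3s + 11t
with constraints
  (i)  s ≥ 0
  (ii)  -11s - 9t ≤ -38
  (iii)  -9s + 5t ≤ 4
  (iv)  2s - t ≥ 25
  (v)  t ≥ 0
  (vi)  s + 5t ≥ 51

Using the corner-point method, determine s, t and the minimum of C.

s = 16, t = 7, minimum C = 125

Vertices and C = 3s + 11t:
  (129, 233) → C = 2950
  (16, 7) → C = 125
  (51, 0) → C = 153
The feasible region is unbounded (it extends along (1, 0), (5, 9)), but C strictly increases along every unbounded feasible direction, so there is no improving ray and the minimum is attained at a vertex.

The binding constraints are 2s - t = 25 and s + 5t = 51.
Solving simultaneously gives s = 16, t = 7.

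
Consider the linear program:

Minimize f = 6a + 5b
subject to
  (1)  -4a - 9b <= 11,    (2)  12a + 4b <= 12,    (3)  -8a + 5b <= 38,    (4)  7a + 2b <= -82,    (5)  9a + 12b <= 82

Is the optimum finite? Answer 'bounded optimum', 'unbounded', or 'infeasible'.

The boundaries -4a - 9b = 11 and 12a + 4b = 12 meet at (38/23, -45/23), but that point violates 7a + 2b ≤ -82. Every candidate vertex is excluded by some other constraint, so the feasible region is empty.

infeasible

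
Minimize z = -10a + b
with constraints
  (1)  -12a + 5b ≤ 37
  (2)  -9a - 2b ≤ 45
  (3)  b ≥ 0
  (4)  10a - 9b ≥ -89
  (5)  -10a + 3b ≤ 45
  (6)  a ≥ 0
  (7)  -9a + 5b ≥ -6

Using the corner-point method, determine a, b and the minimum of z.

Feasible corners and z = -10a + b:
  (56/29, 349/29) → z = -211/29
  (0, 37/5) → z = 37/5
  (0, 0) → z = 0
  (2/3, 0) → z = -20/3
  (499/31, 861/31) → z = -4129/31

At the optimal vertex, 10a - 9b = -89 and -9a + 5b = -6.
Solving simultaneously gives a = 499/31, b = 861/31.

a = 499/31, b = 861/31, minimum z = -4129/31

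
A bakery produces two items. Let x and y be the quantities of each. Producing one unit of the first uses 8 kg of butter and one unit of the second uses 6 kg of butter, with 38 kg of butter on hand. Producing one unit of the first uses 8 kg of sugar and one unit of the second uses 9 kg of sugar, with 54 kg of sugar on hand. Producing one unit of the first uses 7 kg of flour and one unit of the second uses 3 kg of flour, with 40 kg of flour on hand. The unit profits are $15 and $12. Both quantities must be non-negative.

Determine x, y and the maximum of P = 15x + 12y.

x = 3/4, y = 16/3, maximum P = 301/4

Feasible corners and P = 15x + 12y:
  (0, 0) → P = 0
  (0, 6) → P = 72
  (19/4, 0) → P = 285/4
  (3/4, 16/3) → P = 301/4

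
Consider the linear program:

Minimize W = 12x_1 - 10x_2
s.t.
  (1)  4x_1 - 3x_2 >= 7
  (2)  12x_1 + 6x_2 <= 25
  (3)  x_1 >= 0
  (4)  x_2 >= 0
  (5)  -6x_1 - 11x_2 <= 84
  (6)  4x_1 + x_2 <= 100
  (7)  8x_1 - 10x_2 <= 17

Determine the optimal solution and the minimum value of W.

Corner points and W = 12x_1 - 10x_2:
  (39/20, 4/15) → W = 311/15
  (7/4, 0) → W = 21
  (25/12, 0) → W = 25

x_1 = 39/20, x_2 = 4/15, minimum W = 311/15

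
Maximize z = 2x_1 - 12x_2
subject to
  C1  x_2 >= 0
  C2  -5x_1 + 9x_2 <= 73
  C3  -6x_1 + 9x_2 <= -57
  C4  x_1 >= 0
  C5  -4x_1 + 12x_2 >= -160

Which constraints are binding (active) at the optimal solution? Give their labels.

Feasible corners and z = 2x_1 - 12x_2:
  (19/2, 0) → z = 19
  (40, 0) → z = 80
  (130, 241/3) → z = -704
The feasible region is unbounded (it extends along (3, 1), (9, 5)), but z strictly decreases along every unbounded feasible direction, so there is no improving ray and the maximum is attained at a vertex.

The maximum is at (40, 0). Substituting into each constraint, equality holds for C1 and C5; the remaining constraints have slack.

C1 and C5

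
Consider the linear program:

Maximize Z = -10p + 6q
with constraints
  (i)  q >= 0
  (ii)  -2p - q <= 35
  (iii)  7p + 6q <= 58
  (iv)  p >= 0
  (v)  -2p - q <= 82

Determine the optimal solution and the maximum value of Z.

Vertices and Z = -10p + 6q:
  (58/7, 0) → Z = -580/7
  (0, 0) → Z = 0
  (0, 29/3) → Z = 58

p = 0, q = 29/3, maximum Z = 58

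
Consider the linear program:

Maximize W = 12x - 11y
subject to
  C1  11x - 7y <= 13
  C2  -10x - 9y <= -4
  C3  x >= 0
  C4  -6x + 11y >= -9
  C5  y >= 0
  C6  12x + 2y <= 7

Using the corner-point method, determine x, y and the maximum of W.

The binding constraints are y = 0 and 12x + 2y = 7.
Solving simultaneously gives x = 7/12, y = 0.

x = 7/12, y = 0, maximum W = 7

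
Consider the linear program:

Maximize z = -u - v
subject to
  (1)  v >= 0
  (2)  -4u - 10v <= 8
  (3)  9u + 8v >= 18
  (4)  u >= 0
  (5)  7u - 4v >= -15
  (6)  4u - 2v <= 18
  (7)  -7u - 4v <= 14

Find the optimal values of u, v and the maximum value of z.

Corner points and z = -u - v:
  (2, 0) → z = -2
  (9/2, 0) → z = -9/2
  (0, 9/4) → z = -9/4
  (0, 15/4) → z = -15/4
  (51, 93) → z = -144

At the optimal vertex, v = 0 and 9u + 8v = 18.
Solving simultaneously gives u = 2, v = 0.

u = 2, v = 0, maximum z = -2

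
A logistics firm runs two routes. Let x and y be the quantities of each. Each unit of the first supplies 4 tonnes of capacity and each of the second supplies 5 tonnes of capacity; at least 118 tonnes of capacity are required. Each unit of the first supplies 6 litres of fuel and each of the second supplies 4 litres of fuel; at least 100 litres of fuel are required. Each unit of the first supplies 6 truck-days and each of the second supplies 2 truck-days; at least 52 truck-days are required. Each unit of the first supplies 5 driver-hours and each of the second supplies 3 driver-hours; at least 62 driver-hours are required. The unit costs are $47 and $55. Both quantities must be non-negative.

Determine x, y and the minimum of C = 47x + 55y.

x = 2, y = 22, minimum C = 1304

The feasible region is unbounded (it extends along (0, 1), (1, 0)), but C strictly increases along every unbounded feasible direction, so there is no improving ray and the minimum is attained at a vertex.

The optimum lies where 4x + 5y = 118 and 6x + 4y = 100.
Solving simultaneously gives x = 2, y = 22.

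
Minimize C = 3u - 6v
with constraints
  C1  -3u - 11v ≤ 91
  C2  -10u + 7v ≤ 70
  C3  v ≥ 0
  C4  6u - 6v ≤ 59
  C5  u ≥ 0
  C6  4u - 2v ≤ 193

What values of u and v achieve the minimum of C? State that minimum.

u = 1491/8, v = 1105/4, minimum C = -8787/8

Corner points and C = 3u - 6v:
  (0, 10) → C = -60
  (1491/8, 1105/4) → C = -8787/8
  (59/6, 0) → C = 59/2
  (0, 0) → C = 0
  (260/3, 461/6) → C = -201

At the optimal vertex, -10u + 7v = 70 and 4u - 2v = 193.
Solving simultaneously gives u = 1491/8, v = 1105/4.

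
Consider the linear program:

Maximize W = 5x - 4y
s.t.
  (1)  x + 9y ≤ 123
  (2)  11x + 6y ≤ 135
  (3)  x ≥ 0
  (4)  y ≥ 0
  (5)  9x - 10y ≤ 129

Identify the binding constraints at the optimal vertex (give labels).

Extreme points and W = 5x - 4y:
  (159/31, 406/31) → W = -829/31
  (0, 41/3) → W = -164/3
  (135/11, 0) → W = 675/11
  (0, 0) → W = 0

The maximum is at (135/11, 0). Substituting into each constraint, equality holds for (2) and (4); the remaining constraints have slack.

(2) and (4)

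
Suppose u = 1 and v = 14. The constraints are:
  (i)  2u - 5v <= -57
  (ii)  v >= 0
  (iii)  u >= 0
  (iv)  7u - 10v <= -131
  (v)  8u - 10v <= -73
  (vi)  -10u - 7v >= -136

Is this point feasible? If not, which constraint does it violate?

feasible

(i): -68 ≤ -57 ✓
(ii): 14 ≥ 0 ✓
(iii): 1 ≥ 0 ✓
(iv): -133 ≤ -131 ✓
(v): -132 ≤ -73 ✓
(vi): -108 ≥ -136 ✓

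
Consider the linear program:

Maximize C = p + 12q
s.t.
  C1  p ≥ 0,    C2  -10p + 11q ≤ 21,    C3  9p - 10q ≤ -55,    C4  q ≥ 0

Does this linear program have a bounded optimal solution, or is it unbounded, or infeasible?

unbounded

From the feasible point (395, 361), moving in the direction (11, 10) keeps every constraint satisfied while C increases without bound.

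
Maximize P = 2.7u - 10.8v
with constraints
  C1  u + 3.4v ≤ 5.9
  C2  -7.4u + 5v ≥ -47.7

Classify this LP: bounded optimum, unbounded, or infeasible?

unbounded

From the feasible point (2396/377, -101/754), moving in the direction (-5, -7.4) keeps every constraint satisfied while P increases without bound.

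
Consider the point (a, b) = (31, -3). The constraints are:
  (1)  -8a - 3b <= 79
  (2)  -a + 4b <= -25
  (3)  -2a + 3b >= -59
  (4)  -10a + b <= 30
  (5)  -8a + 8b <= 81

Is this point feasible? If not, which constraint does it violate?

not feasible — violates (3)

Constraint (3): -2a + 3b = -71, which is not ≥ -59. All other constraints are satisfied.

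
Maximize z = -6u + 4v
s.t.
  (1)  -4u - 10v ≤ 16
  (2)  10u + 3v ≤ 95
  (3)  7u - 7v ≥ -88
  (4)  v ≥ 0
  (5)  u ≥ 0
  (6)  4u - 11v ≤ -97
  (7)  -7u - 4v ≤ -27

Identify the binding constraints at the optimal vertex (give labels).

Vertices and z = -6u + 4v:
  (401/91, 1545/91) → z = 3774/91
  (377/61, 675/61) → z = 438/61
  (0, 88/7) → z = 352/7
  (0, 97/11) → z = 388/11

The maximum is at (0, 88/7). Substituting into each constraint, equality holds for (3) and (5); the remaining constraints have slack.

(3) and (5)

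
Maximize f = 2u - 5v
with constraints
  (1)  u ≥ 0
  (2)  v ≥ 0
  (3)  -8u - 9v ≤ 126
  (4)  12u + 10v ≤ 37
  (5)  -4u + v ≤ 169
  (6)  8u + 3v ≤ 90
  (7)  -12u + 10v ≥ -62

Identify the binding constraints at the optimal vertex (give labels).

Corner points and f = 2u - 5v:
  (0, 0) → f = 0
  (0, 37/10) → f = -37/2
  (37/12, 0) → f = 37/6

The maximum is at (37/12, 0). Substituting into each constraint, equality holds for (2) and (4); the remaining constraints have slack.

(2) and (4)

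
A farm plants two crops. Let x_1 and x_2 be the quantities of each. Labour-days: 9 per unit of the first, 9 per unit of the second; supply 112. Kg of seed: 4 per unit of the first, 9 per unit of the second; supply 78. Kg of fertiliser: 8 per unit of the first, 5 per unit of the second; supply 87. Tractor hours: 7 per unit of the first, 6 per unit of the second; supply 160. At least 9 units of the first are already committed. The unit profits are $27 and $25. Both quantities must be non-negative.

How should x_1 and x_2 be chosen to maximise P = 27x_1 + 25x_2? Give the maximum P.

x_1 = 9, x_2 = 3, maximum P = 318

Vertices and P = 27x_1 + 25x_2:
  (87/8, 0) → P = 2349/8
  (9, 0) → P = 243
  (9, 3) → P = 318

The binding constraints are 8x_1 + 5x_2 = 87 and x_1 = 9.
Solving simultaneously gives x_1 = 9, x_2 = 3.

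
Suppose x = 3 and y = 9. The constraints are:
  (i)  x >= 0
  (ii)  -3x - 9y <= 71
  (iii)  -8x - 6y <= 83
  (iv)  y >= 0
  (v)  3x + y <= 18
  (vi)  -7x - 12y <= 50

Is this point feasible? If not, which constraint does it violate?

feasible

(i): 3 ≥ 0 ✓
(ii): -90 ≤ 71 ✓
(iii): -78 ≤ 83 ✓
(iv): 9 ≥ 0 ✓
(v): 18 ≤ 18 ✓
(vi): -129 ≤ 50 ✓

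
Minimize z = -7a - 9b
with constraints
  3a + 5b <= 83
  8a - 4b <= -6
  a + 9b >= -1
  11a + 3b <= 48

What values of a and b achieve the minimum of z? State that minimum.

Vertices and z = -7a - 9b:
  (-9/46, 769/46) → z = -3429/23
  (-29/38, -1/38) → z = 106/19
  (87/34, 225/34) → z = -1317/17
The feasible region is unbounded (it extends along (-9, 1), (-5, 3)), but z strictly increases along every unbounded feasible direction, so there is no improving ray and the minimum is attained at a vertex.

The binding constraints are 3a + 5b = 83 and 11a + 3b = 48.
Solving simultaneously gives a = -9/46, b = 769/46.

a = -9/46, b = 769/46, minimum z = -3429/23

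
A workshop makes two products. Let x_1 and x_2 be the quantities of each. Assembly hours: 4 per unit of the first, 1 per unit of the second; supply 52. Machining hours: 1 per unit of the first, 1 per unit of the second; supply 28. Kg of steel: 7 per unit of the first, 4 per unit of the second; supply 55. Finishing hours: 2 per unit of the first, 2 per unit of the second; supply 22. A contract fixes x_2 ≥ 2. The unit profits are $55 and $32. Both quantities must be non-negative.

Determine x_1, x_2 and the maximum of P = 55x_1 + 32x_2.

x_1 = 11/3, x_2 = 22/3, maximum P = 1309/3

Vertices and P = 55x_1 + 32x_2:
  (0, 11) → P = 352
  (0, 2) → P = 64
  (11/3, 22/3) → P = 1309/3
  (47/7, 2) → P = 3033/7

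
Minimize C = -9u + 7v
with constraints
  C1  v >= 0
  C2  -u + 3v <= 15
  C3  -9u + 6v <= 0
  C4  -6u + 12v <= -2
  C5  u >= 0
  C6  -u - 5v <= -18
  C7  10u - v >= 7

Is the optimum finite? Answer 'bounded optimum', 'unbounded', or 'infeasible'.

From the feasible point (18, 0), moving in the direction (3, 1) keeps every constraint satisfied while C decreases without bound.

unbounded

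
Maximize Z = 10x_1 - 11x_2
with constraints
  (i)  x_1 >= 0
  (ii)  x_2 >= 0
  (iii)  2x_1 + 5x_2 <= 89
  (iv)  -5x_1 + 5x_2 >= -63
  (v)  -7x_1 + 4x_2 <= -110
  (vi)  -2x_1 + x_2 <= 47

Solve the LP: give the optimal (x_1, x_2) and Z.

x_1 = 298/15, x_2 = 109/15, maximum Z = 1781/15

Feasible corners and Z = 10x_1 - 11x_2:
  (152/7, 319/35) → Z = 4091/35
  (906/43, 403/43) → Z = 4627/43
  (298/15, 109/15) → Z = 1781/15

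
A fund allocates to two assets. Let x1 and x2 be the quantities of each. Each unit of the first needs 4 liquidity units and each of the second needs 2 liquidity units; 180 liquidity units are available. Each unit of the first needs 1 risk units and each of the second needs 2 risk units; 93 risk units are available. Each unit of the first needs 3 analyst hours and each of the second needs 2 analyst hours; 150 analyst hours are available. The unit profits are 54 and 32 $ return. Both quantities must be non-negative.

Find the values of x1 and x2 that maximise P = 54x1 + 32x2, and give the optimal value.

x1 = 30, x2 = 30, maximum P = 2580

Extreme points and P = 54x1 + 32x2:
  (0, 0) → P = 0
  (0, 93/2) → P = 1488
  (45, 0) → P = 2430
  (30, 30) → P = 2580
  (57/2, 129/4) → P = 2571

The optimum lies where 4x1 + 2x2 = 180 and 3x1 + 2x2 = 150.
Solving simultaneously gives x1 = 30, x2 = 30.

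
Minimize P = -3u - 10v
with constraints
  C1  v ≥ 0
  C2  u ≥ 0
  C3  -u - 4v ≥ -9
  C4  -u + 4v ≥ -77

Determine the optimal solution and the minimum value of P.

Corner points and P = -3u - 10v:
  (0, 0) → P = 0
  (9, 0) → P = -27
  (0, 9/4) → P = -45/2

At the optimal vertex, v = 0 and -u - 4v = -9.
Solving simultaneously gives u = 9, v = 0.

u = 9, v = 0, minimum P = -27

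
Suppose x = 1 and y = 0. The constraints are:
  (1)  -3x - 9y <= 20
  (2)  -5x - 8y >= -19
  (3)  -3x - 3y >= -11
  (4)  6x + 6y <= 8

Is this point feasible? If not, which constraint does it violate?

(1): -3 ≤ 20 ✓
(2): -5 ≥ -19 ✓
(3): -3 ≥ -11 ✓
(4): 6 ≤ 8 ✓

feasible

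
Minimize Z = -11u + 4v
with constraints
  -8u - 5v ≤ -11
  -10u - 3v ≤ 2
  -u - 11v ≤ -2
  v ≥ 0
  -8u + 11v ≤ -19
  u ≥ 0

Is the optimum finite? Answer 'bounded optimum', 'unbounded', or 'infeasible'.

From the feasible point (19/8, 0), moving in the direction (1, 0) keeps every constraint satisfied while Z decreases without bound.

unbounded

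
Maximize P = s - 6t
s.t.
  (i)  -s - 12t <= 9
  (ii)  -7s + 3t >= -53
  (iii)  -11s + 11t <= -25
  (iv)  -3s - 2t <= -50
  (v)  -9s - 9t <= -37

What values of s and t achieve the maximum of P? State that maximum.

Vertices and P = s - 6t:
  (127/11, 102/11) → P = -485/11
  (256/23, 191/23) → P = -890/23
  (120/11, 95/11) → P = -450/11

The optimum lies where -7s + 3t = -53 and -3s - 2t = -50.
Solving simultaneously gives s = 256/23, t = 191/23.

s = 256/23, t = 191/23, maximum P = -890/23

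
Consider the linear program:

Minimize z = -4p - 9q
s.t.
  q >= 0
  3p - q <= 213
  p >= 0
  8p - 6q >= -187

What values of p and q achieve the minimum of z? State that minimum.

At the optimal vertex, 3p - q = 213 and 8p - 6q = -187.
Solving simultaneously gives p = 293/2, q = 453/2.

p = 293/2, q = 453/2, minimum z = -5249/2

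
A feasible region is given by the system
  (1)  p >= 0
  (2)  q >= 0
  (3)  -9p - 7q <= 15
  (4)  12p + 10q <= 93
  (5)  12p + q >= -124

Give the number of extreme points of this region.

3

Pairwise boundary intersections that survive every other constraint:
  (0, 0)
  (0, 93/10)
  (31/4, 0)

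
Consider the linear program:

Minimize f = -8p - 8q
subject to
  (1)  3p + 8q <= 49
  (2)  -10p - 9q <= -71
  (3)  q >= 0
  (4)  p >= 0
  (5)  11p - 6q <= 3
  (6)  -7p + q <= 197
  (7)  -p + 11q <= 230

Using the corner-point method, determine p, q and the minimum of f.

p = 3, q = 5, minimum f = -64

Corner points and f = -8p - 8q:
  (127/53, 277/53) → f = -3232/53
  (3, 5) → f = -64
  (151/53, 751/159) → f = -9632/159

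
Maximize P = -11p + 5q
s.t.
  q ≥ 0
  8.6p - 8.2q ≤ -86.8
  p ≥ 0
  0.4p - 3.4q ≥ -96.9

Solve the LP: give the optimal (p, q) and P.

Vertices and P = -11p + 5q:
  (0, 434/41) → P = 2170/41
  (24973/1298, 39931/1298) → P = -636/11
  (0, 57/2) → P = 285/2

The binding constraints are p = 0 and 0.4p - 3.4q = -96.9.
Solving simultaneously gives p = 0, q = 57/2.

p = 0, q = 28.5, maximum P = 142.5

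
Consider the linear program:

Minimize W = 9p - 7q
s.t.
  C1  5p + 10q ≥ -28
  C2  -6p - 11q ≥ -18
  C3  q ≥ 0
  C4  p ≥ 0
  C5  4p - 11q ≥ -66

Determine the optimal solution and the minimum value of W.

p = 0, q = 18/11, minimum W = -126/11

The binding constraints are -6p - 11q = -18 and p = 0.
Solving simultaneously gives p = 0, q = 18/11.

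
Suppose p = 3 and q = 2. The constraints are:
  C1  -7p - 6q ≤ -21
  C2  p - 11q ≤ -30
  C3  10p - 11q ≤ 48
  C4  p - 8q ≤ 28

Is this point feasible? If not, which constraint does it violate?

Constraint C2: p - 11q = -19, which is not ≤ -30. All other constraints are satisfied.

not feasible — violates C2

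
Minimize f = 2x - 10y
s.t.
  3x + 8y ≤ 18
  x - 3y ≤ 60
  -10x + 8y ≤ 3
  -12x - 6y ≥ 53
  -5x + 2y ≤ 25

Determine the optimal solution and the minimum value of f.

Extreme points and f = 2x - 10y:
  (67/14, -773/42) → f = 4066/21
  (-15, -25) → f = 220
  (-17/6, -19/6) → f = 26
  (-97/10, -47/4) → f = 981/10

x = -17/6, y = -19/6, minimum f = 26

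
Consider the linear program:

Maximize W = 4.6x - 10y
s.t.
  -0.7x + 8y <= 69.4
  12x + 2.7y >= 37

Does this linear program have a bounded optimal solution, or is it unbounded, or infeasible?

unbounded

From the feasible point (10862/9789, 85870/9789), moving in the direction (8, 0.7) keeps every constraint satisfied while W increases without bound.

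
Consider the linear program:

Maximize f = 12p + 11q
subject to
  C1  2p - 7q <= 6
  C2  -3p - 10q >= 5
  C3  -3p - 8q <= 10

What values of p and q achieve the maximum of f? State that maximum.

p = 25/41, q = -28/41, maximum f = -8/41

Extreme points and f = 12p + 11q:
  (25/41, -28/41) → f = -8/41
  (-22/37, -38/37) → f = -682/37
  (-10, 5/2) → f = -185/2

The binding constraints are 2p - 7q = 6 and -3p - 10q = 5.
Solving simultaneously gives p = 25/41, q = -28/41.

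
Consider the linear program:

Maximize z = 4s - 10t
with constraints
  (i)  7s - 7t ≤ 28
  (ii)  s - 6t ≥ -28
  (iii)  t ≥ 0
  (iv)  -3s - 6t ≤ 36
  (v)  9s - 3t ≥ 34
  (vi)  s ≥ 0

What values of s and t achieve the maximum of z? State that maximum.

s = 4, t = 0, maximum z = 16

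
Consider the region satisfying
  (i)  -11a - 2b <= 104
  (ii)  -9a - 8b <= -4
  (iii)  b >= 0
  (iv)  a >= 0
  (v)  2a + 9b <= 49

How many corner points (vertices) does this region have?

4

Of the 10 pairwise boundary intersections, those satisfying every inequality are:
  (4/9, 0)
  (0, 1/2)
  (49/2, 0)
  (0, 49/9)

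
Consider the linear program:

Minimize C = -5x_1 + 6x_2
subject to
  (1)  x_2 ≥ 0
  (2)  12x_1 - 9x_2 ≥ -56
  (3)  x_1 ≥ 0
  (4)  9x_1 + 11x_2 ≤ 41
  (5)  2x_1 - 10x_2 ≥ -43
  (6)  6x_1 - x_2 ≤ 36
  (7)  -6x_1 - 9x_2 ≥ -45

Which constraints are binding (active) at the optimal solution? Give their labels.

(1) and (4)

Vertices and C = -5x_1 + 6x_2:
  (0, 0) → C = 0
  (41/9, 0) → C = -205/9
  (0, 41/11) → C = 246/11

The minimum is at (41/9, 0). Substituting into each constraint, equality holds for (1) and (4); the remaining constraints have slack.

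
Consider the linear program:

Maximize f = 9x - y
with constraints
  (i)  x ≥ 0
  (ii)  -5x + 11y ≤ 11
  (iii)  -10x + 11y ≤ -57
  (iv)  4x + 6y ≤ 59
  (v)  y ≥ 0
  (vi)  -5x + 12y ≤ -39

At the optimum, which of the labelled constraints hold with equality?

Corner points and f = 9x - y:
  (59/4, 0) → f = 531/4
  (157/13, 139/78) → f = 8339/78
  (39/5, 0) → f = 351/5

The maximum is at (59/4, 0). Substituting into each constraint, equality holds for (iv) and (v); the remaining constraints have slack.

(iv) and (v)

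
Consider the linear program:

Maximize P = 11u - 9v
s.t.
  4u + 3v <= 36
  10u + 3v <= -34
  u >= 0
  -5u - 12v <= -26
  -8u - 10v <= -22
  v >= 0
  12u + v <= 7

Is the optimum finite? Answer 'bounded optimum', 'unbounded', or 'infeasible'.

The boundaries 4u + 3v = 36 and 10u + 3v = -34 meet at (-35/3, 248/9), but that point violates u ≥ 0. Every candidate vertex is excluded by some other constraint, so the feasible region is empty.

infeasible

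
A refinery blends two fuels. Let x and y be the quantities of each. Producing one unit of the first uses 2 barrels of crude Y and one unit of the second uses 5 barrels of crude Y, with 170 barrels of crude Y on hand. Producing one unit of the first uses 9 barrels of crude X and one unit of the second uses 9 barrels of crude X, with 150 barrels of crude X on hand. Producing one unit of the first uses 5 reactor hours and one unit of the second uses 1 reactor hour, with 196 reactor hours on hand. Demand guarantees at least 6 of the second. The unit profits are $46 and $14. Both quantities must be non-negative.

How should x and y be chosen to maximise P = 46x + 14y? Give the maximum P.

x = 32/3, y = 6, maximum P = 1724/3

Extreme points and P = 46x + 14y:
  (0, 50/3) → P = 700/3
  (0, 6) → P = 84
  (32/3, 6) → P = 1724/3

The binding constraints are 9x + 9y = 150 and y = 6.
Solving simultaneously gives x = 32/3, y = 6.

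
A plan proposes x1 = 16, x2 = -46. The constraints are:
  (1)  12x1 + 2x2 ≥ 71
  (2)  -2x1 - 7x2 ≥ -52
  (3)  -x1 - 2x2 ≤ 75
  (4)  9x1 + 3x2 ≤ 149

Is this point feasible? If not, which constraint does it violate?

not feasible — violates (3)

Constraint (3): -x1 - 2x2 = 76, which is not ≤ 75. All other constraints are satisfied.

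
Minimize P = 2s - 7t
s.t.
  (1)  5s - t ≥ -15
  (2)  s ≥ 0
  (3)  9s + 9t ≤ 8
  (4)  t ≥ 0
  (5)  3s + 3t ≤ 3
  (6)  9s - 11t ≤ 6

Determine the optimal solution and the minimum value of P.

Extreme points and P = 2s - 7t:
  (0, 8/9) → P = -56/9
  (0, 0) → P = 0
  (71/90, 1/10) → P = 79/90
  (2/3, 0) → P = 4/3

The optimum lies where s = 0 and 9s + 9t = 8.
Solving simultaneously gives s = 0, t = 8/9.

s = 0, t = 8/9, minimum P = -56/9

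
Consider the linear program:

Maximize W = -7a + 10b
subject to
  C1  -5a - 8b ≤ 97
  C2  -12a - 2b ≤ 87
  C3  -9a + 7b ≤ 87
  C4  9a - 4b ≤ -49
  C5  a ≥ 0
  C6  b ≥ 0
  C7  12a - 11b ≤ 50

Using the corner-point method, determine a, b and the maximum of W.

a = 5/27, b = 38/3, maximum W = 3385/27

Feasible corners and W = -7a + 10b:
  (5/27, 38/3) → W = 3385/27
  (0, 87/7) → W = 870/7
  (0, 49/4) → W = 245/2

The optimum lies where -9a + 7b = 87 and 9a - 4b = -49.
Solving simultaneously gives a = 5/27, b = 38/3.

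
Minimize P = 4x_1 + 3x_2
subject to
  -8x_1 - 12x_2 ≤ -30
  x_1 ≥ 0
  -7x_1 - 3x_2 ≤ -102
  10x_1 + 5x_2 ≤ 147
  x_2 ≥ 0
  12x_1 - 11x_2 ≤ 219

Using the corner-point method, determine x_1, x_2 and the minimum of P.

Extreme points and P = 4x_1 + 3x_2:
  (69/5, 9/5) → P = 303/5
  (102/7, 0) → P = 408/7
  (147/10, 0) → P = 294/5

The binding constraints are -7x_1 - 3x_2 = -102 and x_2 = 0.
Solving simultaneously gives x_1 = 102/7, x_2 = 0.

x_1 = 102/7, x_2 = 0, minimum P = 408/7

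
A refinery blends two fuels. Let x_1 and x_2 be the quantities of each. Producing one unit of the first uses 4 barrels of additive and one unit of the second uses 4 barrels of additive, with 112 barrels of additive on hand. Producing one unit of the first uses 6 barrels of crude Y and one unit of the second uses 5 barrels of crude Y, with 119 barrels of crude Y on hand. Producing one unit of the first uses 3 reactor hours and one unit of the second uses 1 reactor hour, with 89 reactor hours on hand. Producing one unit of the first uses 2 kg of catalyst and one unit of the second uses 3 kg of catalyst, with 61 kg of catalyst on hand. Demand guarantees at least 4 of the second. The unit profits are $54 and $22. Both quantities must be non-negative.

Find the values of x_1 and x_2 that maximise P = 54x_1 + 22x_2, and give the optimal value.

x_1 = 33/2, x_2 = 4, maximum P = 979

Feasible corners and P = 54x_1 + 22x_2:
  (0, 61/3) → P = 1342/3
  (0, 4) → P = 88
  (13/2, 16) → P = 703
  (33/2, 4) → P = 979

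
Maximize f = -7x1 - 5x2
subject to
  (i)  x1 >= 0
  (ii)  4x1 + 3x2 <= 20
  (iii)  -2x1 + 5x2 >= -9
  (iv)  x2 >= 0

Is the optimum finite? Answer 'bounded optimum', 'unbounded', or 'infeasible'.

Corner points and f = -7x1 - 5x2:
  (0, 20/3) → f = -100/3
  (0, 0) → f = 0
  (127/26, 2/13) → f = -909/26
  (9/2, 0) → f = -63/2
The feasible region has finitely many vertices and no improving ray; the maximum is 0 at (0, 0).

bounded optimum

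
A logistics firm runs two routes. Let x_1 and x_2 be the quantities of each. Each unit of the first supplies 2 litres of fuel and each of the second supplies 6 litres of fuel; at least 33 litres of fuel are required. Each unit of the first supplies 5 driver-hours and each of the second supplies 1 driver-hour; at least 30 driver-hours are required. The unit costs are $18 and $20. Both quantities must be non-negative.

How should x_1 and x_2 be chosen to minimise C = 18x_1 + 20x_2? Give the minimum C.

Vertices and C = 18x_1 + 20x_2:
  (0, 30) → C = 600
  (33/2, 0) → C = 297
  (21/4, 15/4) → C = 339/2
The feasible region is unbounded (it extends along (0, 1), (1, 0)), but C strictly increases along every unbounded feasible direction, so there is no improving ray and the minimum is attained at a vertex.

x_1 = 21/4, x_2 = 15/4, minimum C = 339/2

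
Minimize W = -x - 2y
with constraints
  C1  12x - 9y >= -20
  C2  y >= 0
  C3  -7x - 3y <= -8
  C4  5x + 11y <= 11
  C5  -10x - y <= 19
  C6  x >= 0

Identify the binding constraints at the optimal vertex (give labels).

C2 and C4

Feasible corners and W = -x - 2y:
  (8/7, 0) → W = -8/7
  (11/5, 0) → W = -11/5
  (55/62, 37/62) → W = -129/62

The minimum is at (11/5, 0). Substituting into each constraint, equality holds for C2 and C4; the remaining constraints have slack.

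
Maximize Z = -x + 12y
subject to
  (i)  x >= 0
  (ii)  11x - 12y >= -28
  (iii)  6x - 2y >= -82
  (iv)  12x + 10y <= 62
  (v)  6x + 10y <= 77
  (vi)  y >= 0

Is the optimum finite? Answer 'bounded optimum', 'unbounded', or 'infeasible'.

Corner points and Z = -x + 12y:
  (0, 7/3) → Z = 28
  (0, 0) → Z = 0
  (232/127, 509/127) → Z = 5876/127
  (31/6, 0) → Z = -31/6
The feasible region has finitely many vertices and no improving ray; the maximum is 5876/127 at (232/127, 509/127).

bounded optimum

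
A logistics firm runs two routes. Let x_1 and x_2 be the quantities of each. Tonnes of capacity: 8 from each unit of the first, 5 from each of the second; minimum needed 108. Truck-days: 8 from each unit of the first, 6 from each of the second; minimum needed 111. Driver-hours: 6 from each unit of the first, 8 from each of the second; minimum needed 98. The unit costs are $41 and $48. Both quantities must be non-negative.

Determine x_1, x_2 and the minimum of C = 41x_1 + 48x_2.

x_1 = 11, x_2 = 4, minimum C = 643

Feasible corners and C = 41x_1 + 48x_2:
  (0, 108/5) → C = 5184/5
  (49/3, 0) → C = 2009/3
  (11, 4) → C = 643
The feasible region is unbounded (it extends along (0, 1), (1, 0)), but C strictly increases along every unbounded feasible direction, so there is no improving ray and the minimum is attained at a vertex.

The binding constraints are 8x_1 + 5x_2 = 108 and 6x_1 + 8x_2 = 98.
Solving simultaneously gives x_1 = 11, x_2 = 4.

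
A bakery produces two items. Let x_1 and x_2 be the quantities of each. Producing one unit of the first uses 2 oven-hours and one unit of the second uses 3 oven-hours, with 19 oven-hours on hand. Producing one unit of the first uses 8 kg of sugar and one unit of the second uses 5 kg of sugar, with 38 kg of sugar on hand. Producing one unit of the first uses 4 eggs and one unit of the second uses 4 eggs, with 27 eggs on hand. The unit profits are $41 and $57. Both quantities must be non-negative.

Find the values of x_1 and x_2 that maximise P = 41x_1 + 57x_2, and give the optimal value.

x_1 = 5/4, x_2 = 11/2, maximum P = 1459/4

Extreme points and P = 41x_1 + 57x_2:
  (0, 0) → P = 0
  (0, 19/3) → P = 361
  (19/4, 0) → P = 779/4
  (5/4, 11/2) → P = 1459/4
  (17/12, 16/3) → P = 4345/12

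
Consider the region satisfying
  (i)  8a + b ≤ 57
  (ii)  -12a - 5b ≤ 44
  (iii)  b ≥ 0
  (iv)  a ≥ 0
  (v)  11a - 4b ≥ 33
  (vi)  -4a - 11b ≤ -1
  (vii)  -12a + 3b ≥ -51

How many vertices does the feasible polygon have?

4

The feasible vertices (each the meet of two boundaries and inside every other half-plane) are:
  (261/43, 363/43)
  (37/6, 23/3)
  (3, 0)
  (17/4, 0)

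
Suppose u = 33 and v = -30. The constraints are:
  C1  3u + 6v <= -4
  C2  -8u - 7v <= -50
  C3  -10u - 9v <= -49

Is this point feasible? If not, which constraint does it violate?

C1: -81 ≤ -4 ✓
C2: -54 ≤ -50 ✓
C3: -60 ≤ -49 ✓

feasible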